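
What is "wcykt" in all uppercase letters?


Input string: 'wcykt'
Operation: convert each letter to uppercase
Mapping: 'w'->'W', 'c'->'C', 'y'->'Y', 'k'->'K', 't'->'T'
Result: WCYKT


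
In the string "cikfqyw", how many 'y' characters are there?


Input string: 'cikfqyw'
Target character: 'y'
Scan each position: s[5]='y'
Matches found at indices: 5
Total: 1


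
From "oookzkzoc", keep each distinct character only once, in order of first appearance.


Input: 'oookzkzoc'
Operation: keep first occurrence of each character
Scan: s[0]='o' new -> keep; s[1]='o' seen -> skip; s[2]='o' seen -> skip; s[3]='k' new -> keep; s[4]='z' new -> keep; s[5]='k' seen -> skip; s[6]='z' seen -> skip; s[7]='o' seen -> skip; s[8]='c' new -> keep
Result: okzc


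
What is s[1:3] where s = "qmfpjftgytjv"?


Input string: 'qmfpjftgytjv'
Operation: slice [1:3]
Extract characters: s[1]='m', s[2]='f'
Result: mf


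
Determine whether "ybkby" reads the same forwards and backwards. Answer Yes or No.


Input string: 'ybkby'
Reversed: 'ybkby'
Compare pairs: s[0]='y' vs s[4]='y' (match), s[1]='b' vs s[3]='b' (match)
Palindrome: Yes


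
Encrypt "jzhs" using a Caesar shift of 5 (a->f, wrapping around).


Input: 'jzhs', shift = 5
Operation: for each letter, (position + 5) mod 26
Mapping: 'j'(9+5=14)->'o', 'z'(25+5=30, 30 mod 26=4)->'e', 'h'(7+5=12)->'m', 's'(18+5=23)->'x'
Result: oemx


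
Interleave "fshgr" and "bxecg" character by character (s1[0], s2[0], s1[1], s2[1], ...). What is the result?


String 1: 'fshgr'
String 2: 'bxecg'
Operation: alternate characters
Pairs: 'f'+'b', 's'+'x', 'h'+'e', 'g'+'c', 'r'+'g'
Result: fbsxhegcrg


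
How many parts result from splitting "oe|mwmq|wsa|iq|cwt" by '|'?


Input string: 'oe|mwmq|wsa|iq|cwt'
Delimiter: '|'
Split result: 'oe', 'mwmq', 'wsa', 'iq', 'cwt'
Number of parts: 5


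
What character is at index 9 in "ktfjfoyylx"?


Input string: 'ktfjfoyylx'
Operation: get character at index 9
Index mapping: s[0]='k', s[1]='t', s[2]='f', s[3]='j', s[4]='f', s[5]='o', s[6]='y', s[7]='y', s[8]='l', s[9]='x'
Result: 'x'


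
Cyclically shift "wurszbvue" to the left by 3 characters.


Input: 'wurszbvue', shift = 3
Operation: split at index 3 and swap parts
Front part s[0:3] = 'wur'
Back part s[3:] = 'szbvue'
Rotated = back + front = 'szbvue' + 'wur'
Result: szbvuewur


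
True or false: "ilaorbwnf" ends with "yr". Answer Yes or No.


Input string: 'ilaorbwnf'
Suffix to check: 'yr'
Last 2 characters of input: 'nf'
Match: False
Result: No


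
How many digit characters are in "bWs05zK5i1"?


Input string: 'bWs05zK5i1'
Operation: count digit characters (0-9)
Scan: 'b', 'W', 's', '0'(digit), '5'(digit), 'z', 'K', '5'(digit), 'i', '1'(digit)
Digits found: 4
Result: 4


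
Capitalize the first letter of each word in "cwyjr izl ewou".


Input string: 'cwyjr izl ewou'
Operation: capitalize first letter of each word
Word transformations: 'cwyjr'->'Cwyjr', 'izl'->'Izl', 'ewou'->'Ewou'
Result: Cwyjr Izl Ewou


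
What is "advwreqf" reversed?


Input string: 'advwreqf'
Operation: reverse character order
Original order: 'a' -> 'd' -> 'v' -> 'w' -> 'r' -> 'e' -> 'q' -> 'f'
Reversed order: 'f' -> 'q' -> 'e' -> 'r' -> 'w' -> 'v' -> 'd' -> 'a'
Result: fqerwvda


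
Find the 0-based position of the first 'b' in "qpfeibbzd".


Input string: 'qpfeibbzd'
Target: 'b'
Scanning left to right: s[0]='q', s[1]='p', s[2]='f', s[3]='e', s[4]='i', s[5]='b'
First match at index: 5


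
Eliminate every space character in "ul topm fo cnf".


Input string: 'ul topm fo cnf'
Operation: remove all spaces
Words: 'ul', 'topm', 'fo', 'cnf'
Join without spaces: ultopmfocnf


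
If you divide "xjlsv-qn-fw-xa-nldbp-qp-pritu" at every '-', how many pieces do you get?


Input string: 'xjlsv-qn-fw-xa-nldbp-qp-pritu'
Delimiter: '-'
Split result: 'xjlsv', 'qn', 'fw', 'xa', 'nldbp', 'qp', 'pritu'
Number of parts: 7


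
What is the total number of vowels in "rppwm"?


Input string: 'rppwm'
Operation: count vowels (a, e, i, o, u)
Scan: s[0]='r', s[1]='p', s[2]='p', s[3]='w', s[4]='m'
Vowels found: 0
Result: 0


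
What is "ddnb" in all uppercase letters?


Input string: 'ddnb'
Operation: convert each letter to uppercase
Mapping: 'd'->'D', 'd'->'D', 'n'->'N', 'b'->'B'
Result: DDNB


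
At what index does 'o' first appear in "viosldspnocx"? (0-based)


Input string: 'viosldspnocx'
Target: 'o'
Scanning left to right: s[0]='v', s[1]='i', s[2]='o'
First match at index: 2


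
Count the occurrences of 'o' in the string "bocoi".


Input string: 'bocoi'
Target character: 'o'
Scan each position: s[1]='o', s[3]='o'
Matches found at indices: 1, 3
Total: 2


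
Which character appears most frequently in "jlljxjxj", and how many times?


Input: 'jlljxjxj'
Operation: tally each character
Counts: 'j':4, 'l':2, 'x':2
Maximum: 'j' appears 4 times


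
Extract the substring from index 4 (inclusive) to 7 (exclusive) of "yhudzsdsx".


Input string: 'yhudzsdsx'
Operation: slice [4:7]
Extract characters: s[4]='z', s[5]='s', s[6]='d'
Result: zsd


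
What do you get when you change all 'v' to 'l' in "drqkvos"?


Input string: 'drqkvos'
Operation: replace 'v' with 'l'
Positions of 'v': 4
After replacement: drqklos


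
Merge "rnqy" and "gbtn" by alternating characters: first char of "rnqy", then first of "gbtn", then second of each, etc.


String 1: 'rnqy'
String 2: 'gbtn'
Operation: alternate characters
Pairs: 'r'+'g', 'n'+'b', 'q'+'t', 'y'+'n'
Result: rgnbqtyn


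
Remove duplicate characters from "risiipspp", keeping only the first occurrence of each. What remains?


Input: 'risiipspp'
Operation: keep first occurrence of each character
Scan: s[0]='r' new -> keep; s[1]='i' new -> keep; s[2]='s' new -> keep; s[3]='i' seen -> skip; s[4]='i' seen -> skip; s[5]='p' new -> keep; s[6]='s' seen -> skip; s[7]='p' seen -> skip; s[8]='p' seen -> skip
Result: risp


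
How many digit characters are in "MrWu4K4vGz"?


Input string: 'MrWu4K4vGz'
Operation: count digit characters (0-9)
Scan: 'M', 'r', 'W', 'u', '4'(digit), 'K', '4'(digit), 'v', 'G', 'z'
Digits found: 2
Result: 2


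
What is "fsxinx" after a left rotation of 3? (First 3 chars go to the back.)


Input: 'fsxinx', shift = 3
Operation: split at index 3 and swap parts
Front part s[0:3] = 'fsx'
Back part s[3:] = 'inx'
Rotated = back + front = 'inx' + 'fsx'
Result: inxfsx


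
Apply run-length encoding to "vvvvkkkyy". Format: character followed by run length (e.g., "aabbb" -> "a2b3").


Input: 'vvvvkkkyy'
Operation: identify consecutive runs
Runs: 'vvvv' -> v4, 'kkk' -> k3, 'yy' -> y2
Encoded: v4k3y2


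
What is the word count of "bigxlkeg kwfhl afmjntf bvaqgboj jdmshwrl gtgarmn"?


Input string: 'bigxlkeg kwfhl afmjntf bvaqgboj jdmshwrl gtgarmn'
Operation: split by spaces
Words found: 'bigxlkeg', 'kwfhl', 'afmjntf', 'bvaqgboj', 'jdmshwrl', 'gtgarmn'
Word count: 6


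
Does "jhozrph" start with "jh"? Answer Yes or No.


Input string: 'jhozrph'
Prefix to check: 'jh'
First 2 characters of input: 'jh'
Match: True
Result: Yes


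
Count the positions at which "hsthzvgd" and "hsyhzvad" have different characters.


String 1: 'hsthzvgd'
String 2: 'hsyhzvad'
Compare each position: pos 0: 'h'=='h', pos 1: 's'=='s', pos 2: 't'!='y', pos 3: 'h'=='h', pos 4: 'z'=='z', pos 5: 'v'=='v', pos 6: 'g'!='a', pos 7: 'd'=='d'
Differing positions: 2
Hamming distance: 2


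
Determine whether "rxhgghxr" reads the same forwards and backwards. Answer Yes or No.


Input string: 'rxhgghxr'
Reversed: 'rxhgghxr'
Compare pairs: s[0]='r' vs s[7]='r' (match), s[1]='x' vs s[6]='x' (match), s[2]='h' vs s[5]='h' (match), s[3]='g' vs s[4]='g' (match)
Palindrome: Yes


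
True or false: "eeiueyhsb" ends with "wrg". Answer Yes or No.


Input string: 'eeiueyhsb'
Suffix to check: 'wrg'
Last 3 characters of input: 'hsb'
Match: False
Result: No


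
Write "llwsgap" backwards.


Input string: 'llwsgap'
Operation: reverse character order
Original order: 'l' -> 'l' -> 'w' -> 's' -> 'g' -> 'a' -> 'p'
Reversed order: 'p' -> 'a' -> 'g' -> 's' -> 'w' -> 'l' -> 'l'
Result: pagswll


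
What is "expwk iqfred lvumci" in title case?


Input string: 'expwk iqfred lvumci'
Operation: capitalize first letter of each word
Word transformations: 'expwk'->'Expwk', 'iqfred'->'Iqfred', 'lvumci'->'Lvumci'
Result: Expwk Iqfred Lvumci


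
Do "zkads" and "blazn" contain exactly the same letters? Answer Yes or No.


String 1: 'zkads' -> sorted: 'adksz'
String 2: 'blazn' -> sorted: 'ablnz'
Compare sorted forms: 'adksz' != 'ablnz'
Anagram: No


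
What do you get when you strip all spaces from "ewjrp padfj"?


Input string: 'ewjrp padfj'
Operation: remove all spaces
Words: 'ewjrp', 'padfj'
Join without spaces: ewjrppadfj


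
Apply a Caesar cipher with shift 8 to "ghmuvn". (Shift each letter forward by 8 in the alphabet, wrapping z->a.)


Input: 'ghmuvn', shift = 8
Operation: for each letter, (position + 8) mod 26
Mapping: 'g'(6+8=14)->'o', 'h'(7+8=15)->'p', 'm'(12+8=20)->'u', 'u'(20+8=28, 28 mod 26=2)->'c', 'v'(21+8=29, 29 mod 26=3)->'d', 'n'(13+8=21)->'v'
Result: opucdv


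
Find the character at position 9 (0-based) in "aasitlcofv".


Input string: 'aasitlcofv'
Operation: get character at index 9
Index mapping: s[0]='a', s[1]='a', s[2]='s', s[3]='i', s[4]='t', s[5]='l', s[6]='c', s[7]='o', s[8]='f', s[9]='v'
Result: 'v'


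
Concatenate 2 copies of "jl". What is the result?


Input string: 'jl'
Operation: repeat 2 times
Concatenation: 'jl' + 'jl'
Result: jljl


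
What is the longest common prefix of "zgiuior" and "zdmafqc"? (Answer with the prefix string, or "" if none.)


String 1: 'zgiuior'
String 2: 'zdmafqc'
Compare position by position:
pos 0: 'z' vs 'z' match
pos 1: 'g' vs 'd' differ -> stop
Longest common prefix: "z" (length 1)


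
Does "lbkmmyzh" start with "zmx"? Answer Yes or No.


Input string: 'lbkmmyzh'
Prefix to check: 'zmx'
First 3 characters of input: 'lbk'
Match: False
Result: No


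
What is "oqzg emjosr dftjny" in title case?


Input string: 'oqzg emjosr dftjny'
Operation: capitalize first letter of each word
Word transformations: 'oqzg'->'Oqzg', 'emjosr'->'Emjosr', 'dftjny'->'Dftjny'
Result: Oqzg Emjosr Dftjny


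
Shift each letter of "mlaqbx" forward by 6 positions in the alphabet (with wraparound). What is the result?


Input: 'mlaqbx', shift = 6
Operation: for each letter, (position + 6) mod 26
Mapping: 'm'(12+6=18)->'s', 'l'(11+6=17)->'r', 'a'(0+6=6)->'g', 'q'(16+6=22)->'w', 'b'(1+6=7)->'h', 'x'(23+6=29, 29 mod 26=3)->'d'
Result: srgwhd


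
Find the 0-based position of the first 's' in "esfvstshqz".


Input string: 'esfvstshqz'
Target: 's'
Scanning left to right: s[0]='e', s[1]='s'
First match at index: 1


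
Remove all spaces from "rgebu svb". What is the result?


Input string: 'rgebu svb'
Operation: remove all spaces
Words: 'rgebu', 'svb'
Join without spaces: rgebusvb


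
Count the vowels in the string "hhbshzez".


Input string: 'hhbshzez'
Operation: count vowels (a, e, i, o, u)
Scan: s[0]='h', s[1]='h', s[2]='b', s[3]='s', s[4]='h', s[5]='z', s[6]='e' (vowel), s[7]='z'
Vowels found: 1
Result: 1


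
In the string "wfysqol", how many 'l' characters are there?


Input string: 'wfysqol'
Target character: 'l'
Scan each position: s[6]='l'
Matches found at indices: 6
Total: 1


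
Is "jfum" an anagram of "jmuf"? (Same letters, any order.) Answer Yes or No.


String 1: 'jmuf' -> sorted: 'fjmu'
String 2: 'jfum' -> sorted: 'fjmu'
Compare sorted forms: 'fjmu' == 'fjmu'
Anagram: Yes


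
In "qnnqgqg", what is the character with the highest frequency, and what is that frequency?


Input: 'qnnqgqg'
Operation: tally each character
Counts: 'g':2, 'n':2, 'q':3
Maximum: 'q' appears 3 times


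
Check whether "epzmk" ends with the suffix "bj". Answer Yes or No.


Input string: 'epzmk'
Suffix to check: 'bj'
Last 2 characters of input: 'mk'
Match: False
Result: No


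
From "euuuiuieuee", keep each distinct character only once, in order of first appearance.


Input: 'euuuiuieuee'
Operation: keep first occurrence of each character
Scan: s[0]='e' new -> keep; s[1]='u' new -> keep; s[2]='u' seen -> skip; s[3]='u' seen -> skip; s[4]='i' new -> keep; s[5]='u' seen -> skip; s[6]='i' seen -> skip; s[7]='e' seen -> skip; s[8]='u' seen -> skip; s[9]='e' seen -> skip; s[10]='e' seen -> skip
Result: eui


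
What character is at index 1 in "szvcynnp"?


Input string: 'szvcynnp'
Operation: get character at index 1
Index mapping: s[0]='s', s[1]='z'
Result: 'z'


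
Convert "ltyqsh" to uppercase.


Input string: 'ltyqsh'
Operation: convert each letter to uppercase
Mapping: 'l'->'L', 't'->'T', 'y'->'Y', 'q'->'Q', 's'->'S', 'h'->'H'
Result: LTYQSH


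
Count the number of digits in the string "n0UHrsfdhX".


Input string: 'n0UHrsfdhX'
Operation: count digit characters (0-9)
Scan: 'n', '0'(digit), 'U', 'H', 'r', 's', 'f', 'd', 'h', 'X'
Digits found: 1
Result: 1


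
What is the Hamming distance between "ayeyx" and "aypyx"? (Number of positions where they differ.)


String 1: 'ayeyx'
String 2: 'aypyx'
Compare each position: pos 0: 'a'=='a', pos 1: 'y'=='y', pos 2: 'e'!='p', pos 3: 'y'=='y', pos 4: 'x'=='x'
Differing positions: 1
Hamming distance: 1


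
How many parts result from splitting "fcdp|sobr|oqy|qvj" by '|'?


Input string: 'fcdp|sobr|oqy|qvj'
Delimiter: '|'
Split result: 'fcdp', 'sobr', 'oqy', 'qvj'
Number of parts: 4


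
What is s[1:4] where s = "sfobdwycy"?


Input string: 'sfobdwycy'
Operation: slice [1:4]
Extract characters: s[1]='f', s[2]='o', s[3]='b'
Result: fob


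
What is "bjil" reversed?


Input string: 'bjil'
Operation: reverse character order
Original order: 'b' -> 'j' -> 'i' -> 'l'
Reversed order: 'l' -> 'i' -> 'j' -> 'b'
Result: lijb


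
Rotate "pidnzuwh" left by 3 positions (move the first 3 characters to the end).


Input: 'pidnzuwh', shift = 3
Operation: split at index 3 and swap parts
Front part s[0:3] = 'pid'
Back part s[3:] = 'nzuwh'
Rotated = back + front = 'nzuwh' + 'pid'
Result: nzuwhpid


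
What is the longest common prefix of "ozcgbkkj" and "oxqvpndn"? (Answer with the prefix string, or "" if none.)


String 1: 'ozcgbkkj'
String 2: 'oxqvpndn'
Compare position by position:
pos 0: 'o' vs 'o' match
pos 1: 'z' vs 'x' differ -> stop
Longest common prefix: "o" (length 1)


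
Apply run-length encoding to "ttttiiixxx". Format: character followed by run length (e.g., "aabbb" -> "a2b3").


Input: 'ttttiiixxx'
Operation: identify consecutive runs
Runs: 'tttt' -> t4, 'iii' -> i3, 'xxx' -> x3
Encoded: t4i3x3


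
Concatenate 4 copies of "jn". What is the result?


Input string: 'jn'
Operation: repeat 4 times
Concatenation: 'jn' + 'jn' + 'jn' + 'jn'
Result: jnjnjnjn


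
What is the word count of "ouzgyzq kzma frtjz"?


Input string: 'ouzgyzq kzma frtjz'
Operation: split by spaces
Words found: 'ouzgyzq', 'kzma', 'frtjz'
Word count: 3


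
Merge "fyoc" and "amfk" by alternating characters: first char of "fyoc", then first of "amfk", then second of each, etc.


String 1: 'fyoc'
String 2: 'amfk'
Operation: alternate characters
Pairs: 'f'+'a', 'y'+'m', 'o'+'f', 'c'+'k'
Result: faymofck


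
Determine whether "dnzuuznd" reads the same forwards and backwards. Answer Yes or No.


Input string: 'dnzuuznd'
Reversed: 'dnzuuznd'
Compare pairs: s[0]='d' vs s[7]='d' (match), s[1]='n' vs s[6]='n' (match), s[2]='z' vs s[5]='z' (match), s[3]='u' vs s[4]='u' (match)
Palindrome: Yes


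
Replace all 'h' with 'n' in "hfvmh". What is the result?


Input string: 'hfvmh'
Operation: replace 'h' with 'n'
Positions of 'h': 0, 4
After replacement: nfvmn


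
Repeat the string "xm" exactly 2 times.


Input string: 'xm'
Operation: repeat 2 times
Concatenation: 'xm' + 'xm'
Result: xmxm


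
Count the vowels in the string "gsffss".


Input string: 'gsffss'
Operation: count vowels (a, e, i, o, u)
Scan: s[0]='g', s[1]='s', s[2]='f', s[3]='f', s[4]='s', s[5]='s'
Vowels found: 0
Result: 0


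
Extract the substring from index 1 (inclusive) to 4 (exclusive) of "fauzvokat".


Input string: 'fauzvokat'
Operation: slice [1:4]
Extract characters: s[1]='a', s[2]='u', s[3]='z'
Result: auz


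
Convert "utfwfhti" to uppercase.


Input string: 'utfwfhti'
Operation: convert each letter to uppercase
Mapping: 'u'->'U', 't'->'T', 'f'->'F', 'w'->'W', 'f'->'F', 'h'->'H', 't'->'T', 'i'->'I'
Result: UTFWFHTI


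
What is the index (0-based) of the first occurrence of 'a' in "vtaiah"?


Input string: 'vtaiah'
Target: 'a'
Scanning left to right: s[0]='v', s[1]='t', s[2]='a'
First match at index: 2


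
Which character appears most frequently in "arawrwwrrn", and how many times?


Input: 'arawrwwrrn'
Operation: tally each character
Counts: 'a':2, 'n':1, 'r':4, 'w':3
Maximum: 'r' appears 4 times


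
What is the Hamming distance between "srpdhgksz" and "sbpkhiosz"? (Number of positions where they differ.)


String 1: 'srpdhgksz'
String 2: 'sbpkhiosz'
Compare each position: pos 0: 's'=='s', pos 1: 'r'!='b', pos 2: 'p'=='p', pos 3: 'd'!='k', pos 4: 'h'=='h', pos 5: 'g'!='i', pos 6: 'k'!='o', pos 7: 's'=='s', pos 8: 'z'=='z'
Differing positions: 4
Hamming distance: 4


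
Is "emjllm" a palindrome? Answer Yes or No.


Input string: 'emjllm'
Reversed: 'mlljme'
Compare pairs: s[0]='e' vs s[5]='m' (mismatch), s[1]='m' vs s[4]='l' (mismatch), s[2]='j' vs s[3]='l' (mismatch)
Palindrome: No


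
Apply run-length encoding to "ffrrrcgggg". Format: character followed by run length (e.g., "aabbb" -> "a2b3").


Input: 'ffrrrcgggg'
Operation: identify consecutive runs
Runs: 'ff' -> f2, 'rrr' -> r3, 'c' -> c1, 'gggg' -> g4
Encoded: f2r3c1g4


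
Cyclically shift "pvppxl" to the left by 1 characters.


Input: 'pvppxl', shift = 1
Operation: split at index 1 and swap parts
Front part s[0:1] = 'p'
Back part s[1:] = 'vppxl'
Rotated = back + front = 'vppxl' + 'p'
Result: vppxlp


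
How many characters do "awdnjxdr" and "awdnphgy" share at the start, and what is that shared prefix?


String 1: 'awdnjxdr'
String 2: 'awdnphgy'
Compare position by position:
pos 0: 'a' vs 'a' match
pos 1: 'w' vs 'w' match
pos 2: 'd' vs 'd' match
pos 3: 'n' vs 'n' match
pos 4: 'j' vs 'p' differ -> stop
Longest common prefix: "awdn" (length 4)


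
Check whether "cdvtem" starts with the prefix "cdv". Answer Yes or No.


Input string: 'cdvtem'
Prefix to check: 'cdv'
First 3 characters of input: 'cdv'
Match: True
Result: Yes


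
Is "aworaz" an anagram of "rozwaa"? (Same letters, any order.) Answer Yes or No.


String 1: 'rozwaa' -> sorted: 'aaorwz'
String 2: 'aworaz' -> sorted: 'aaorwz'
Compare sorted forms: 'aaorwz' == 'aaorwz'
Anagram: Yes


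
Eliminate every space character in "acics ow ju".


Input string: 'acics ow ju'
Operation: remove all spaces
Words: 'acics', 'ow', 'ju'
Join without spaces: acicsowju


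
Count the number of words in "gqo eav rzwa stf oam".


Input string: 'gqo eav rzwa stf oam'
Operation: split by spaces
Words found: 'gqo', 'eav', 'rzwa', 'stf', 'oam'
Word count: 5


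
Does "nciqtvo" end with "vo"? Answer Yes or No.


Input string: 'nciqtvo'
Suffix to check: 'vo'
Last 2 characters of input: 'vo'
Match: True
Result: Yes


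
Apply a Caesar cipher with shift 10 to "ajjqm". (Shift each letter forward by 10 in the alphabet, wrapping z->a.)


Input: 'ajjqm', shift = 10
Operation: for each letter, (position + 10) mod 26
Mapping: 'a'(0+10=10)->'k', 'j'(9+10=19)->'t', 'j'(9+10=19)->'t', 'q'(16+10=26, 26 mod 26=0)->'a', 'm'(12+10=22)->'w'
Result: kttaw


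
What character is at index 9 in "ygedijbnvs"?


Input string: 'ygedijbnvs'
Operation: get character at index 9
Index mapping: s[0]='y', s[1]='g', s[2]='e', s[3]='d', s[4]='i', s[5]='j', s[6]='b', s[7]='n', s[8]='v', s[9]='s'
Result: 's'


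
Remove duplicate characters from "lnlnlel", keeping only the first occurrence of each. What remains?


Input: 'lnlnlel'
Operation: keep first occurrence of each character
Scan: s[0]='l' new -> keep; s[1]='n' new -> keep; s[2]='l' seen -> skip; s[3]='n' seen -> skip; s[4]='l' seen -> skip; s[5]='e' new -> keep; s[6]='l' seen -> skip
Result: lne


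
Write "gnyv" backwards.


Input string: 'gnyv'
Operation: reverse character order
Original order: 'g' -> 'n' -> 'y' -> 'v'
Reversed order: 'v' -> 'y' -> 'n' -> 'g'
Result: vyng


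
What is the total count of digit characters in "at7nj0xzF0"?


Input string: 'at7nj0xzF0'
Operation: count digit characters (0-9)
Scan: 'a', 't', '7'(digit), 'n', 'j', '0'(digit), 'x', 'z', 'F', '0'(digit)
Digits found: 3
Result: 3


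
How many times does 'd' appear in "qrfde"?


Input string: 'qrfde'
Target character: 'd'
Scan each position: s[3]='d'
Matches found at indices: 3
Total: 1


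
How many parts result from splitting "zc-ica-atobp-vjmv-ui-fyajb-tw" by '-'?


Input string: 'zc-ica-atobp-vjmv-ui-fyajb-tw'
Delimiter: '-'
Split result: 'zc', 'ica', 'atobp', 'vjmv', 'ui', 'fyajb', 'tw'
Number of parts: 7


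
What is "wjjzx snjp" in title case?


Input string: 'wjjzx snjp'
Operation: capitalize first letter of each word
Word transformations: 'wjjzx'->'Wjjzx', 'snjp'->'Snjp'
Result: Wjjzx Snjp


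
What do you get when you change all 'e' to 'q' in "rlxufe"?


Input string: 'rlxufe'
Operation: replace 'e' with 'q'
Positions of 'e': 5
After replacement: rlxufq


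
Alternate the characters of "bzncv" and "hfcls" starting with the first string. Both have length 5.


String 1: 'bzncv'
String 2: 'hfcls'
Operation: alternate characters
Pairs: 'b'+'h', 'z'+'f', 'n'+'c', 'c'+'l', 'v'+'s'
Result: bhzfncclvs


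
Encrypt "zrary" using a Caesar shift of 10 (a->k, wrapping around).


Input: 'zrary', shift = 10
Operation: for each letter, (position + 10) mod 26
Mapping: 'z'(25+10=35, 35 mod 26=9)->'j', 'r'(17+10=27, 27 mod 26=1)->'b', 'a'(0+10=10)->'k', 'r'(17+10=27, 27 mod 26=1)->'b', 'y'(24+10=34, 34 mod 26=8)->'i'
Result: jbkbi


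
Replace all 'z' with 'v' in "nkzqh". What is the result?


Input string: 'nkzqh'
Operation: replace 'z' with 'v'
Positions of 'z': 2
After replacement: nkvqh


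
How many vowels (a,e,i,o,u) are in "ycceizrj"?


Input string: 'ycceizrj'
Operation: count vowels (a, e, i, o, u)
Scan: s[0]='y', s[1]='c', s[2]='c', s[3]='e' (vowel), s[4]='i' (vowel), s[5]='z', s[6]='r', s[7]='j'
Vowels found: 2
Result: 2


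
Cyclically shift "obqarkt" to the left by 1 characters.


Input: 'obqarkt', shift = 1
Operation: split at index 1 and swap parts
Front part s[0:1] = 'o'
Back part s[1:] = 'bqarkt'
Rotated = back + front = 'bqarkt' + 'o'
Result: bqarkto


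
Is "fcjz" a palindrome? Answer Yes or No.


Input string: 'fcjz'
Reversed: 'zjcf'
Compare pairs: s[0]='f' vs s[3]='z' (mismatch), s[1]='c' vs s[2]='j' (mismatch)
Palindrome: No


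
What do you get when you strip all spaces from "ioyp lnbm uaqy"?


Input string: 'ioyp lnbm uaqy'
Operation: remove all spaces
Words: 'ioyp', 'lnbm', 'uaqy'
Join without spaces: ioyplnbmuaqy


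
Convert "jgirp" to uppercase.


Input string: 'jgirp'
Operation: convert each letter to uppercase
Mapping: 'j'->'J', 'g'->'G', 'i'->'I', 'r'->'R', 'p'->'P'
Result: JGIRP


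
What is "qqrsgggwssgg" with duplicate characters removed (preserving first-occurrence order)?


Input: 'qqrsgggwssgg'
Operation: keep first occurrence of each character
Scan: s[0]='q' new -> keep; s[1]='q' seen -> skip; s[2]='r' new -> keep; s[3]='s' new -> keep; s[4]='g' new -> keep; s[5]='g' seen -> skip; s[6]='g' seen -> skip; s[7]='w' new -> keep; s[8]='s' seen -> skip; s[9]='s' seen -> skip; s[10]='g' seen -> skip; s[11]='g' seen -> skip
Result: qrsgw


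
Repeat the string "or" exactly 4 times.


Input string: 'or'
Operation: repeat 4 times
Concatenation: 'or' + 'or' + 'or' + 'or'
Result: orororor


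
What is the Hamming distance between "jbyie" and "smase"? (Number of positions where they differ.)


String 1: 'jbyie'
String 2: 'smase'
Compare each position: pos 0: 'j'!='s', pos 1: 'b'!='m', pos 2: 'y'!='a', pos 3: 'i'!='s', pos 4: 'e'=='e'
Differing positions: 4
Hamming distance: 4


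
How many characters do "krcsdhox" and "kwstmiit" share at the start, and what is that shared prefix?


String 1: 'krcsdhox'
String 2: 'kwstmiit'
Compare position by position:
pos 0: 'k' vs 'k' match
pos 1: 'r' vs 'w' differ -> stop
Longest common prefix: "k" (length 1)


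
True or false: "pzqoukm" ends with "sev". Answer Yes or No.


Input string: 'pzqoukm'
Suffix to check: 'sev'
Last 3 characters of input: 'ukm'
Match: False
Result: No


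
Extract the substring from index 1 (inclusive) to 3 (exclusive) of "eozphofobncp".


Input string: 'eozphofobncp'
Operation: slice [1:3]
Extract characters: s[1]='o', s[2]='z'
Result: oz


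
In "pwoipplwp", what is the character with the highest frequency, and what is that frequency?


Input: 'pwoipplwp'
Operation: tally each character
Counts: 'i':1, 'l':1, 'o':1, 'p':4, 'w':2
Maximum: 'p' appears 4 times


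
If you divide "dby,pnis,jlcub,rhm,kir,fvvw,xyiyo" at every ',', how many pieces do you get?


Input string: 'dby,pnis,jlcub,rhm,kir,fvvw,xyiyo'
Delimiter: ','
Split result: 'dby', 'pnis', 'jlcub', 'rhm', 'kir', 'fvvw', 'xyiyo'
Number of parts: 7


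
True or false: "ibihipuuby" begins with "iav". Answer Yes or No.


Input string: 'ibihipuuby'
Prefix to check: 'iav'
First 3 characters of input: 'ibi'
Match: False
Result: No


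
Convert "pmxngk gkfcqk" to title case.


Input string: 'pmxngk gkfcqk'
Operation: capitalize first letter of each word
Word transformations: 'pmxngk'->'Pmxngk', 'gkfcqk'->'Gkfcqk'
Result: Pmxngk Gkfcqk


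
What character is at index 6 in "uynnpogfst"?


Input string: 'uynnpogfst'
Operation: get character at index 6
Index mapping: s[0]='u', s[1]='y', s[2]='n', s[3]='n', s[4]='p', s[5]='o', s[6]='g'
Result: 'g'


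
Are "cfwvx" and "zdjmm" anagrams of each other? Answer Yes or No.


String 1: 'cfwvx' -> sorted: 'cfvwx'
String 2: 'zdjmm' -> sorted: 'djmmz'
Compare sorted forms: 'cfvwx' != 'djmmz'
Anagram: No


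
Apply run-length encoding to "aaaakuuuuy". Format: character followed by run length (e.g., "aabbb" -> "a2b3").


Input: 'aaaakuuuuy'
Operation: identify consecutive runs
Runs: 'aaaa' -> a4, 'k' -> k1, 'uuuu' -> u4, 'y' -> y1
Encoded: a4k1u4y1


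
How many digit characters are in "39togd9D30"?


Input string: '39togd9D30'
Operation: count digit characters (0-9)
Scan: '3'(digit), '9'(digit), 't', 'o', 'g', 'd', '9'(digit), 'D', '3'(digit), '0'(digit)
Digits found: 5
Result: 5


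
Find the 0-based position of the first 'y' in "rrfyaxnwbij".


Input string: 'rrfyaxnwbij'
Target: 'y'
Scanning left to right: s[0]='r', s[1]='r', s[2]='f', s[3]='y'
First match at index: 3


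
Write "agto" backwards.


Input string: 'agto'
Operation: reverse character order
Original order: 'a' -> 'g' -> 't' -> 'o'
Reversed order: 'o' -> 't' -> 'g' -> 'a'
Result: otga


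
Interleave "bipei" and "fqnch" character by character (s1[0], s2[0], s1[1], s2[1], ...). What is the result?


String 1: 'bipei'
String 2: 'fqnch'
Operation: alternate characters
Pairs: 'b'+'f', 'i'+'q', 'p'+'n', 'e'+'c', 'i'+'h'
Result: bfiqpnecih


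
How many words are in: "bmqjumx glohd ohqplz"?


Input string: 'bmqjumx glohd ohqplz'
Operation: split by spaces
Words found: 'bmqjumx', 'glohd', 'ohqplz'
Word count: 3


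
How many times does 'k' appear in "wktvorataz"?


Input string: 'wktvorataz'
Target character: 'k'
Scan each position: s[1]='k'
Matches found at indices: 1
Total: 1


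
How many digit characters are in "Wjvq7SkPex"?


Input string: 'Wjvq7SkPex'
Operation: count digit characters (0-9)
Scan: 'W', 'j', 'v', 'q', '7'(digit), 'S', 'k', 'P', 'e', 'x'
Digits found: 1
Result: 1


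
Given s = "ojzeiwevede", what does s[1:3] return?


Input string: 'ojzeiwevede'
Operation: slice [1:3]
Extract characters: s[1]='j', s[2]='z'
Result: jz


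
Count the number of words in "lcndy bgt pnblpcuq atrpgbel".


Input string: 'lcndy bgt pnblpcuq atrpgbel'
Operation: split by spaces
Words found: 'lcndy', 'bgt', 'pnblpcuq', 'atrpgbel'
Word count: 4


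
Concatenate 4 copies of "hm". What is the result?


Input string: 'hm'
Operation: repeat 4 times
Concatenation: 'hm' + 'hm' + 'hm' + 'hm'
Result: hmhmhmhm


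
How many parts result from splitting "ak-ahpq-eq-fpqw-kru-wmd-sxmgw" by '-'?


Input string: 'ak-ahpq-eq-fpqw-kru-wmd-sxmgw'
Delimiter: '-'
Split result: 'ak', 'ahpq', 'eq', 'fpqw', 'kru', 'wmd', 'sxmgw'
Number of parts: 7


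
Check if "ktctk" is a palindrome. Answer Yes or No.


Input string: 'ktctk'
Reversed: 'ktctk'
Compare pairs: s[0]='k' vs s[4]='k' (match), s[1]='t' vs s[3]='t' (match)
Palindrome: Yes


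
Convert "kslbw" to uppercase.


Input string: 'kslbw'
Operation: convert each letter to uppercase
Mapping: 'k'->'K', 's'->'S', 'l'->'L', 'b'->'B', 'w'->'W'
Result: KSLBW


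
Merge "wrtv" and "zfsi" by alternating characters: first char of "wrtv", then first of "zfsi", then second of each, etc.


String 1: 'wrtv'
String 2: 'zfsi'
Operation: alternate characters
Pairs: 'w'+'z', 'r'+'f', 't'+'s', 'v'+'i'
Result: wzrftsvi


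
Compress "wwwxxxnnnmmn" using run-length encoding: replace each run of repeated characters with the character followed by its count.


Input: 'wwwxxxnnnmmn'
Operation: identify consecutive runs
Runs: 'www' -> w3, 'xxx' -> x3, 'nnn' -> n3, 'mm' -> m2, 'n' -> n1
Encoded: w3x3n3m2n1


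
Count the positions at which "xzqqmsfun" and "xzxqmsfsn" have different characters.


String 1: 'xzqqmsfun'
String 2: 'xzxqmsfsn'
Compare each position: pos 0: 'x'=='x', pos 1: 'z'=='z', pos 2: 'q'!='x', pos 3: 'q'=='q', pos 4: 'm'=='m', pos 5: 's'=='s', pos 6: 'f'=='f', pos 7: 'u'!='s', pos 8: 'n'=='n'
Differing positions: 2
Hamming distance: 2


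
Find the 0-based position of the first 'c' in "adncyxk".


Input string: 'adncyxk'
Target: 'c'
Scanning left to right: s[0]='a', s[1]='d', s[2]='n', s[3]='c'
First match at index: 3


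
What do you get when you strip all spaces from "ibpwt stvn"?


Input string: 'ibpwt stvn'
Operation: remove all spaces
Words: 'ibpwt', 'stvn'
Join without spaces: ibpwtstvn


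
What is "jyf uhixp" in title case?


Input string: 'jyf uhixp'
Operation: capitalize first letter of each word
Word transformations: 'jyf'->'Jyf', 'uhixp'->'Uhixp'
Result: Jyf Uhixp


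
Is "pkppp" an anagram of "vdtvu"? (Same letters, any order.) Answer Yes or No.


String 1: 'vdtvu' -> sorted: 'dtuvv'
String 2: 'pkppp' -> sorted: 'kpppp'
Compare sorted forms: 'dtuvv' != 'kpppp'
Anagram: No


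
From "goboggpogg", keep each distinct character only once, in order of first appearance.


Input: 'goboggpogg'
Operation: keep first occurrence of each character
Scan: s[0]='g' new -> keep; s[1]='o' new -> keep; s[2]='b' new -> keep; s[3]='o' seen -> skip; s[4]='g' seen -> skip; s[5]='g' seen -> skip; s[6]='p' new -> keep; s[7]='o' seen -> skip; s[8]='g' seen -> skip; s[9]='g' seen -> skip
Result: gobp


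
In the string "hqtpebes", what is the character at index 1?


Input string: 'hqtpebes'
Operation: get character at index 1
Index mapping: s[0]='h', s[1]='q'
Result: 'q'


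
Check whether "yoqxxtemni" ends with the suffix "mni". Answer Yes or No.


Input string: 'yoqxxtemni'
Suffix to check: 'mni'
Last 3 characters of input: 'mni'
Match: True
Result: Yes


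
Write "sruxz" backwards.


Input string: 'sruxz'
Operation: reverse character order
Original order: 's' -> 'r' -> 'u' -> 'x' -> 'z'
Reversed order: 'z' -> 'x' -> 'u' -> 'r' -> 's'
Result: zxurs


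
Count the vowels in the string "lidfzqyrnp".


Input string: 'lidfzqyrnp'
Operation: count vowels (a, e, i, o, u)
Scan: s[0]='l', s[1]='i' (vowel), s[2]='d', s[3]='f', s[4]='z', s[5]='q', s[6]='y', s[7]='r', s[8]='n', s[9]='p'
Vowels found: 1
Result: 1


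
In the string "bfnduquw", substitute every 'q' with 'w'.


Input string: 'bfnduquw'
Operation: replace 'q' with 'w'
Positions of 'q': 5
After replacement: bfnduwuw


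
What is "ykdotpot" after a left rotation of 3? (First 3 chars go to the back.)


Input: 'ykdotpot', shift = 3
Operation: split at index 3 and swap parts
Front part s[0:3] = 'ykd'
Back part s[3:] = 'otpot'
Rotated = back + front = 'otpot' + 'ykd'
Result: otpotykd


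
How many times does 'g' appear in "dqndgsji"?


Input string: 'dqndgsji'
Target character: 'g'
Scan each position: s[4]='g'
Matches found at indices: 4
Total: 1


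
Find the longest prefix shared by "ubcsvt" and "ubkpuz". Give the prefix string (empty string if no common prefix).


String 1: 'ubcsvt'
String 2: 'ubkpuz'
Compare position by position:
pos 0: 'u' vs 'u' match
pos 1: 'b' vs 'b' match
pos 2: 'c' vs 'k' differ -> stop
Longest common prefix: "ub" (length 2)


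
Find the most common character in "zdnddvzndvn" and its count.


Input: 'zdnddvzndvn'
Operation: tally each character
Counts: 'd':4, 'n':3, 'v':2, 'z':2
Maximum: 'd' appears 4 times


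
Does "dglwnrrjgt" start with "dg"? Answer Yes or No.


Input string: 'dglwnrrjgt'
Prefix to check: 'dg'
First 2 characters of input: 'dg'
Match: True
Result: Yes


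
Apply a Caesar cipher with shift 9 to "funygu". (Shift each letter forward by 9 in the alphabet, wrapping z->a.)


Input: 'funygu', shift = 9
Operation: for each letter, (position + 9) mod 26
Mapping: 'f'(5+9=14)->'o', 'u'(20+9=29, 29 mod 26=3)->'d', 'n'(13+9=22)->'w', 'y'(24+9=33, 33 mod 26=7)->'h', 'g'(6+9=15)->'p', 'u'(20+9=29, 29 mod 26=3)->'d'
Result: odwhpd


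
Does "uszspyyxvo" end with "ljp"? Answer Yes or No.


Input string: 'uszspyyxvo'
Suffix to check: 'ljp'
Last 3 characters of input: 'xvo'
Match: False
Result: No


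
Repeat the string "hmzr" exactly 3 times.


Input string: 'hmzr'
Operation: repeat 3 times
Concatenation: 'hmzr' + 'hmzr' + 'hmzr'
Result: hmzrhmzrhmzr


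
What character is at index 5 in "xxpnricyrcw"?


Input string: 'xxpnricyrcw'
Operation: get character at index 5
Index mapping: s[0]='x', s[1]='x', s[2]='p', s[3]='n', s[4]='r', s[5]='i'
Result: 'i'


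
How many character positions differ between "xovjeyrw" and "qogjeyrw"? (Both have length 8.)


String 1: 'xovjeyrw'
String 2: 'qogjeyrw'
Compare each position: pos 0: 'x'!='q', pos 1: 'o'=='o', pos 2: 'v'!='g', pos 3: 'j'=='j', pos 4: 'e'=='e', pos 5: 'y'=='y', pos 6: 'r'=='r', pos 7: 'w'=='w'
Differing positions: 2
Hamming distance: 2


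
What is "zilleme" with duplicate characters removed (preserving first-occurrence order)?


Input: 'zilleme'
Operation: keep first occurrence of each character
Scan: s[0]='z' new -> keep; s[1]='i' new -> keep; s[2]='l' new -> keep; s[3]='l' seen -> skip; s[4]='e' new -> keep; s[5]='m' new -> keep; s[6]='e' seen -> skip
Result: zilem


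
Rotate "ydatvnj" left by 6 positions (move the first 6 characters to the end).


Input: 'ydatvnj', shift = 6
Operation: split at index 6 and swap parts
Front part s[0:6] = 'ydatvn'
Back part s[6:] = 'j'
Rotated = back + front = 'j' + 'ydatvn'
Result: jydatvn


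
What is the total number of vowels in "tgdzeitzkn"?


Input string: 'tgdzeitzkn'
Operation: count vowels (a, e, i, o, u)
Scan: s[0]='t', s[1]='g', s[2]='d', s[3]='z', s[4]='e' (vowel), s[5]='i' (vowel), s[6]='t', s[7]='z', s[8]='k', s[9]='n'
Vowels found: 2
Result: 2


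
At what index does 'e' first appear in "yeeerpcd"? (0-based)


Input string: 'yeeerpcd'
Target: 'e'
Scanning left to right: s[0]='y', s[1]='e'
First match at index: 1


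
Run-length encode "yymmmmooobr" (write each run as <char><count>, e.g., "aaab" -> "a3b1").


Input: 'yymmmmooobr'
Operation: identify consecutive runs
Runs: 'yy' -> y2, 'mmmm' -> m4, 'ooo' -> o3, 'b' -> b1, 'r' -> r1
Encoded: y2m4o3b1r1


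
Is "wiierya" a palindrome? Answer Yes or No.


Input string: 'wiierya'
Reversed: 'ayreiiw'
Compare pairs: s[0]='w' vs s[6]='a' (mismatch), s[1]='i' vs s[5]='y' (mismatch), s[2]='i' vs s[4]='r' (mismatch)
Palindrome: No


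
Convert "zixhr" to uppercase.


Input string: 'zixhr'
Operation: convert each letter to uppercase
Mapping: 'z'->'Z', 'i'->'I', 'x'->'X', 'h'->'H', 'r'->'R'
Result: ZIXHR


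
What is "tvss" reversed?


Input string: 'tvss'
Operation: reverse character order
Original order: 't' -> 'v' -> 's' -> 's'
Reversed order: 's' -> 's' -> 'v' -> 't'
Result: ssvt


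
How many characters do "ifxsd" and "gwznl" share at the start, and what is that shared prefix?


String 1: 'ifxsd'
String 2: 'gwznl'
Compare position by position:
pos 0: 'i' vs 'g' differ -> stop
Longest common prefix: "" (length 0)


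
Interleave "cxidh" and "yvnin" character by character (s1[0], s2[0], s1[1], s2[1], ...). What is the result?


String 1: 'cxidh'
String 2: 'yvnin'
Operation: alternate characters
Pairs: 'c'+'y', 'x'+'v', 'i'+'n', 'd'+'i', 'h'+'n'
Result: cyxvindihn


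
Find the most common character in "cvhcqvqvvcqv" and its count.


Input: 'cvhcqvqvvcqv'
Operation: tally each character
Counts: 'c':3, 'h':1, 'q':3, 'v':5
Maximum: 'v' appears 5 times


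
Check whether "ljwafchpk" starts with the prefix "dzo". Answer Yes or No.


Input string: 'ljwafchpk'
Prefix to check: 'dzo'
First 3 characters of input: 'ljw'
Match: False
Result: No


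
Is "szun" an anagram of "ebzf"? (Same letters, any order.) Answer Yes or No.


String 1: 'ebzf' -> sorted: 'befz'
String 2: 'szun' -> sorted: 'nsuz'
Compare sorted forms: 'befz' != 'nsuz'
Anagram: No


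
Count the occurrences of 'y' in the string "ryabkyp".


Input string: 'ryabkyp'
Target character: 'y'
Scan each position: s[1]='y', s[5]='y'
Matches found at indices: 1, 5
Total: 2


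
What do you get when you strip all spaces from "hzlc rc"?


Input string: 'hzlc rc'
Operation: remove all spaces
Words: 'hzlc', 'rc'
Join without spaces: hzlcrc


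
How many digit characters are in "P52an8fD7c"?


Input string: 'P52an8fD7c'
Operation: count digit characters (0-9)
Scan: 'P', '5'(digit), '2'(digit), 'a', 'n', '8'(digit), 'f', 'D', '7'(digit), 'c'
Digits found: 4
Result: 4


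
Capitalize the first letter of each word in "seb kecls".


Input string: 'seb kecls'
Operation: capitalize first letter of each word
Word transformations: 'seb'->'Seb', 'kecls'->'Kecls'
Result: Seb Kecls


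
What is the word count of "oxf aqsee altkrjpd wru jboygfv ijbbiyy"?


Input string: 'oxf aqsee altkrjpd wru jboygfv ijbbiyy'
Operation: split by spaces
Words found: 'oxf', 'aqsee', 'altkrjpd', 'wru', 'jboygfv', 'ijbbiyy'
Word count: 6


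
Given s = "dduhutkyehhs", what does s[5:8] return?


Input string: 'dduhutkyehhs'
Operation: slice [5:8]
Extract characters: s[5]='t', s[6]='k', s[7]='y'
Result: tky


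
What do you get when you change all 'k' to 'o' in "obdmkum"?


Input string: 'obdmkum'
Operation: replace 'k' with 'o'
Positions of 'k': 4
After replacement: obdmoum


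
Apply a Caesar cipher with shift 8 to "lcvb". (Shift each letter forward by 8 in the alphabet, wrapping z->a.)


Input: 'lcvb', shift = 8
Operation: for each letter, (position + 8) mod 26
Mapping: 'l'(11+8=19)->'t', 'c'(2+8=10)->'k', 'v'(21+8=29, 29 mod 26=3)->'d', 'b'(1+8=9)->'j'
Result: tkdj


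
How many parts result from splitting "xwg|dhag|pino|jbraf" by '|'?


Input string: 'xwg|dhag|pino|jbraf'
Delimiter: '|'
Split result: 'xwg', 'dhag', 'pino', 'jbraf'
Number of parts: 4


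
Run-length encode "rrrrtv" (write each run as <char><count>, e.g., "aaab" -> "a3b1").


Input: 'rrrrtv'
Operation: identify consecutive runs
Runs: 'rrrr' -> r4, 't' -> t1, 'v' -> v1
Encoded: r4t1v1
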